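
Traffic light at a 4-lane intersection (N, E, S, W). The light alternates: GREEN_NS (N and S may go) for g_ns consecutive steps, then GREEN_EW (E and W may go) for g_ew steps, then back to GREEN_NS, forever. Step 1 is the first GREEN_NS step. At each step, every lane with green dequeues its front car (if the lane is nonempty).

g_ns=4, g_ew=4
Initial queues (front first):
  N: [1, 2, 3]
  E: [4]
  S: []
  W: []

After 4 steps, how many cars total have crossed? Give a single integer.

Answer: 3

Derivation:
Step 1 [NS]: N:car1-GO,E:wait,S:empty,W:wait | queues: N=2 E=1 S=0 W=0
Step 2 [NS]: N:car2-GO,E:wait,S:empty,W:wait | queues: N=1 E=1 S=0 W=0
Step 3 [NS]: N:car3-GO,E:wait,S:empty,W:wait | queues: N=0 E=1 S=0 W=0
Step 4 [NS]: N:empty,E:wait,S:empty,W:wait | queues: N=0 E=1 S=0 W=0
Cars crossed by step 4: 3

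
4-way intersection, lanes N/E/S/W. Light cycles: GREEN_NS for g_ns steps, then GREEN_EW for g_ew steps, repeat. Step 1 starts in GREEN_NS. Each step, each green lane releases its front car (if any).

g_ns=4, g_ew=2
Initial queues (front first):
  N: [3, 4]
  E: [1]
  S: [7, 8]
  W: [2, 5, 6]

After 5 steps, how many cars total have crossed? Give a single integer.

Answer: 6

Derivation:
Step 1 [NS]: N:car3-GO,E:wait,S:car7-GO,W:wait | queues: N=1 E=1 S=1 W=3
Step 2 [NS]: N:car4-GO,E:wait,S:car8-GO,W:wait | queues: N=0 E=1 S=0 W=3
Step 3 [NS]: N:empty,E:wait,S:empty,W:wait | queues: N=0 E=1 S=0 W=3
Step 4 [NS]: N:empty,E:wait,S:empty,W:wait | queues: N=0 E=1 S=0 W=3
Step 5 [EW]: N:wait,E:car1-GO,S:wait,W:car2-GO | queues: N=0 E=0 S=0 W=2
Cars crossed by step 5: 6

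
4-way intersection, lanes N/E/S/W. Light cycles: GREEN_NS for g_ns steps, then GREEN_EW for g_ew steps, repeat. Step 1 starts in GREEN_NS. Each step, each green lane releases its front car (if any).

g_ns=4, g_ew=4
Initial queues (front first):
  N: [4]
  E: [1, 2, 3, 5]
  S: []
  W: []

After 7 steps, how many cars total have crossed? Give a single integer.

Answer: 4

Derivation:
Step 1 [NS]: N:car4-GO,E:wait,S:empty,W:wait | queues: N=0 E=4 S=0 W=0
Step 2 [NS]: N:empty,E:wait,S:empty,W:wait | queues: N=0 E=4 S=0 W=0
Step 3 [NS]: N:empty,E:wait,S:empty,W:wait | queues: N=0 E=4 S=0 W=0
Step 4 [NS]: N:empty,E:wait,S:empty,W:wait | queues: N=0 E=4 S=0 W=0
Step 5 [EW]: N:wait,E:car1-GO,S:wait,W:empty | queues: N=0 E=3 S=0 W=0
Step 6 [EW]: N:wait,E:car2-GO,S:wait,W:empty | queues: N=0 E=2 S=0 W=0
Step 7 [EW]: N:wait,E:car3-GO,S:wait,W:empty | queues: N=0 E=1 S=0 W=0
Cars crossed by step 7: 4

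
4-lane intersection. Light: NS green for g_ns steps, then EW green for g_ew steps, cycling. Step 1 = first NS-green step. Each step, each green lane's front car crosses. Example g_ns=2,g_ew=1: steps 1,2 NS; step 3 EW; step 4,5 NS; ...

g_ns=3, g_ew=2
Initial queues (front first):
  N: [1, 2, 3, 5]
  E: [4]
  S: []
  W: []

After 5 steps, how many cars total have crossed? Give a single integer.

Step 1 [NS]: N:car1-GO,E:wait,S:empty,W:wait | queues: N=3 E=1 S=0 W=0
Step 2 [NS]: N:car2-GO,E:wait,S:empty,W:wait | queues: N=2 E=1 S=0 W=0
Step 3 [NS]: N:car3-GO,E:wait,S:empty,W:wait | queues: N=1 E=1 S=0 W=0
Step 4 [EW]: N:wait,E:car4-GO,S:wait,W:empty | queues: N=1 E=0 S=0 W=0
Step 5 [EW]: N:wait,E:empty,S:wait,W:empty | queues: N=1 E=0 S=0 W=0
Cars crossed by step 5: 4

Answer: 4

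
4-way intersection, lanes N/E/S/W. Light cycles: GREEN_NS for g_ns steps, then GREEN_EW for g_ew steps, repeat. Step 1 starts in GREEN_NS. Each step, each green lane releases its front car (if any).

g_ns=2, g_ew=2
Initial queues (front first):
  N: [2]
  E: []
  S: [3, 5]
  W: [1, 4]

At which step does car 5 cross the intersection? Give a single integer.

Step 1 [NS]: N:car2-GO,E:wait,S:car3-GO,W:wait | queues: N=0 E=0 S=1 W=2
Step 2 [NS]: N:empty,E:wait,S:car5-GO,W:wait | queues: N=0 E=0 S=0 W=2
Step 3 [EW]: N:wait,E:empty,S:wait,W:car1-GO | queues: N=0 E=0 S=0 W=1
Step 4 [EW]: N:wait,E:empty,S:wait,W:car4-GO | queues: N=0 E=0 S=0 W=0
Car 5 crosses at step 2

2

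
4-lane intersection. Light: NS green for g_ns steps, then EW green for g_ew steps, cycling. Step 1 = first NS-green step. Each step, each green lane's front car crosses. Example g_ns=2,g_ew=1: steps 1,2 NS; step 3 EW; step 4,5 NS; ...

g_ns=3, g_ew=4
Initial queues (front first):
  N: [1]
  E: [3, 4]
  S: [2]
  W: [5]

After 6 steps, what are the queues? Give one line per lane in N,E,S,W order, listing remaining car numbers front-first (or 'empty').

Step 1 [NS]: N:car1-GO,E:wait,S:car2-GO,W:wait | queues: N=0 E=2 S=0 W=1
Step 2 [NS]: N:empty,E:wait,S:empty,W:wait | queues: N=0 E=2 S=0 W=1
Step 3 [NS]: N:empty,E:wait,S:empty,W:wait | queues: N=0 E=2 S=0 W=1
Step 4 [EW]: N:wait,E:car3-GO,S:wait,W:car5-GO | queues: N=0 E=1 S=0 W=0
Step 5 [EW]: N:wait,E:car4-GO,S:wait,W:empty | queues: N=0 E=0 S=0 W=0

N: empty
E: empty
S: empty
W: empty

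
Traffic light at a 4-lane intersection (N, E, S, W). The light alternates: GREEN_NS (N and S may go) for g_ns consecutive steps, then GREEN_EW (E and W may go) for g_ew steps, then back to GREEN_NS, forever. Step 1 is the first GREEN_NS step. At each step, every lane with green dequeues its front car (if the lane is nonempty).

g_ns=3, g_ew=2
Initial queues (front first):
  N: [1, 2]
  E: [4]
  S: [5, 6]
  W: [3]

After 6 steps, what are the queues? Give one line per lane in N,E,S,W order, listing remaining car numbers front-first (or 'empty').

Step 1 [NS]: N:car1-GO,E:wait,S:car5-GO,W:wait | queues: N=1 E=1 S=1 W=1
Step 2 [NS]: N:car2-GO,E:wait,S:car6-GO,W:wait | queues: N=0 E=1 S=0 W=1
Step 3 [NS]: N:empty,E:wait,S:empty,W:wait | queues: N=0 E=1 S=0 W=1
Step 4 [EW]: N:wait,E:car4-GO,S:wait,W:car3-GO | queues: N=0 E=0 S=0 W=0

N: empty
E: empty
S: empty
W: empty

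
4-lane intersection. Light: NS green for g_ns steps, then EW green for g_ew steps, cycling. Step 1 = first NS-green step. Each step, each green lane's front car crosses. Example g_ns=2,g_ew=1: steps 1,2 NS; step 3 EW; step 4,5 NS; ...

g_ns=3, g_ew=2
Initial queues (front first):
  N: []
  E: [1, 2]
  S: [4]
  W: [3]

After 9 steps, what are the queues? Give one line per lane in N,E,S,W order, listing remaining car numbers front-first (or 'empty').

Step 1 [NS]: N:empty,E:wait,S:car4-GO,W:wait | queues: N=0 E=2 S=0 W=1
Step 2 [NS]: N:empty,E:wait,S:empty,W:wait | queues: N=0 E=2 S=0 W=1
Step 3 [NS]: N:empty,E:wait,S:empty,W:wait | queues: N=0 E=2 S=0 W=1
Step 4 [EW]: N:wait,E:car1-GO,S:wait,W:car3-GO | queues: N=0 E=1 S=0 W=0
Step 5 [EW]: N:wait,E:car2-GO,S:wait,W:empty | queues: N=0 E=0 S=0 W=0

N: empty
E: empty
S: empty
W: empty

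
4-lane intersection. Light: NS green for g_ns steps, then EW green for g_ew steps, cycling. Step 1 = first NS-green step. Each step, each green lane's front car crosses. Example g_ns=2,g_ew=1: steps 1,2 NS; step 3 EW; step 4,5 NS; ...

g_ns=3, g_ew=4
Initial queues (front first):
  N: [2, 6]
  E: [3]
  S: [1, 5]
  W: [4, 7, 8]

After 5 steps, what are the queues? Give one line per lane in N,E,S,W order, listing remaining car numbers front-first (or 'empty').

Step 1 [NS]: N:car2-GO,E:wait,S:car1-GO,W:wait | queues: N=1 E=1 S=1 W=3
Step 2 [NS]: N:car6-GO,E:wait,S:car5-GO,W:wait | queues: N=0 E=1 S=0 W=3
Step 3 [NS]: N:empty,E:wait,S:empty,W:wait | queues: N=0 E=1 S=0 W=3
Step 4 [EW]: N:wait,E:car3-GO,S:wait,W:car4-GO | queues: N=0 E=0 S=0 W=2
Step 5 [EW]: N:wait,E:empty,S:wait,W:car7-GO | queues: N=0 E=0 S=0 W=1

N: empty
E: empty
S: empty
W: 8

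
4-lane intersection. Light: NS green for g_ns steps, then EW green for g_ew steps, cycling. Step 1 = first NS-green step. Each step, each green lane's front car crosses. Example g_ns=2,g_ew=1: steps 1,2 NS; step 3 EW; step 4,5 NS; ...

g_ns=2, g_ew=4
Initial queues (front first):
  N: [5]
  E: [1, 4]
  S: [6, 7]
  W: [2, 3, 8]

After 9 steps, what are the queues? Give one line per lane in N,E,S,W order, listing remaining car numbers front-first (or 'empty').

Step 1 [NS]: N:car5-GO,E:wait,S:car6-GO,W:wait | queues: N=0 E=2 S=1 W=3
Step 2 [NS]: N:empty,E:wait,S:car7-GO,W:wait | queues: N=0 E=2 S=0 W=3
Step 3 [EW]: N:wait,E:car1-GO,S:wait,W:car2-GO | queues: N=0 E=1 S=0 W=2
Step 4 [EW]: N:wait,E:car4-GO,S:wait,W:car3-GO | queues: N=0 E=0 S=0 W=1
Step 5 [EW]: N:wait,E:empty,S:wait,W:car8-GO | queues: N=0 E=0 S=0 W=0

N: empty
E: empty
S: empty
W: empty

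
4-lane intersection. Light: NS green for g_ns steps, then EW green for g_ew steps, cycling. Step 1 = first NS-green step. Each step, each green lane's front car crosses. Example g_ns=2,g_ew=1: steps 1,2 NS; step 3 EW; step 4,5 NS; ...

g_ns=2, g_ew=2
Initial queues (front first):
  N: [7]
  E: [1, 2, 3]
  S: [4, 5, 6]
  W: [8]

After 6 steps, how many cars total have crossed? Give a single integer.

Step 1 [NS]: N:car7-GO,E:wait,S:car4-GO,W:wait | queues: N=0 E=3 S=2 W=1
Step 2 [NS]: N:empty,E:wait,S:car5-GO,W:wait | queues: N=0 E=3 S=1 W=1
Step 3 [EW]: N:wait,E:car1-GO,S:wait,W:car8-GO | queues: N=0 E=2 S=1 W=0
Step 4 [EW]: N:wait,E:car2-GO,S:wait,W:empty | queues: N=0 E=1 S=1 W=0
Step 5 [NS]: N:empty,E:wait,S:car6-GO,W:wait | queues: N=0 E=1 S=0 W=0
Step 6 [NS]: N:empty,E:wait,S:empty,W:wait | queues: N=0 E=1 S=0 W=0
Cars crossed by step 6: 7

Answer: 7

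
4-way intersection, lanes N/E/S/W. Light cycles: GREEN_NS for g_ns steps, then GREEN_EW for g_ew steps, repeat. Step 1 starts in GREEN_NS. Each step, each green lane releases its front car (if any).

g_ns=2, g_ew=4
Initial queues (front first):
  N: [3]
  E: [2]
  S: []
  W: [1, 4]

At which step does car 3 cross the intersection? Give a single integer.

Step 1 [NS]: N:car3-GO,E:wait,S:empty,W:wait | queues: N=0 E=1 S=0 W=2
Step 2 [NS]: N:empty,E:wait,S:empty,W:wait | queues: N=0 E=1 S=0 W=2
Step 3 [EW]: N:wait,E:car2-GO,S:wait,W:car1-GO | queues: N=0 E=0 S=0 W=1
Step 4 [EW]: N:wait,E:empty,S:wait,W:car4-GO | queues: N=0 E=0 S=0 W=0
Car 3 crosses at step 1

1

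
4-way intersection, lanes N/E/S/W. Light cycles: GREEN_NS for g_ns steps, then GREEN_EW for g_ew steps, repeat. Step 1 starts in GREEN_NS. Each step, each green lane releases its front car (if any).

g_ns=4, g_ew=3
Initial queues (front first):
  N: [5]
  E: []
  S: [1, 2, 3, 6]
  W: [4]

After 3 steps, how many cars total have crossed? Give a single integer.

Answer: 4

Derivation:
Step 1 [NS]: N:car5-GO,E:wait,S:car1-GO,W:wait | queues: N=0 E=0 S=3 W=1
Step 2 [NS]: N:empty,E:wait,S:car2-GO,W:wait | queues: N=0 E=0 S=2 W=1
Step 3 [NS]: N:empty,E:wait,S:car3-GO,W:wait | queues: N=0 E=0 S=1 W=1
Cars crossed by step 3: 4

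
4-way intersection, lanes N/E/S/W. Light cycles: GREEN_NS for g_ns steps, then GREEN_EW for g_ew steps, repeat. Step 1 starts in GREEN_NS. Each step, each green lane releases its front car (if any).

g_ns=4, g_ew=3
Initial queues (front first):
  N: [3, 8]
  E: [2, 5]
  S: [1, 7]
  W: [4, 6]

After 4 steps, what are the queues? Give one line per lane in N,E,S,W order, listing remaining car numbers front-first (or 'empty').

Step 1 [NS]: N:car3-GO,E:wait,S:car1-GO,W:wait | queues: N=1 E=2 S=1 W=2
Step 2 [NS]: N:car8-GO,E:wait,S:car7-GO,W:wait | queues: N=0 E=2 S=0 W=2
Step 3 [NS]: N:empty,E:wait,S:empty,W:wait | queues: N=0 E=2 S=0 W=2
Step 4 [NS]: N:empty,E:wait,S:empty,W:wait | queues: N=0 E=2 S=0 W=2

N: empty
E: 2 5
S: empty
W: 4 6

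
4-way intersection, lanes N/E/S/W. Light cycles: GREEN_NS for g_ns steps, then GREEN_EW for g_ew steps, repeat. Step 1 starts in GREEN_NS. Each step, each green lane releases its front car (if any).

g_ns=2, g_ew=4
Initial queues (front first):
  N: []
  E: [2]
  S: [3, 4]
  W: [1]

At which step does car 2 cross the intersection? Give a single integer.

Step 1 [NS]: N:empty,E:wait,S:car3-GO,W:wait | queues: N=0 E=1 S=1 W=1
Step 2 [NS]: N:empty,E:wait,S:car4-GO,W:wait | queues: N=0 E=1 S=0 W=1
Step 3 [EW]: N:wait,E:car2-GO,S:wait,W:car1-GO | queues: N=0 E=0 S=0 W=0
Car 2 crosses at step 3

3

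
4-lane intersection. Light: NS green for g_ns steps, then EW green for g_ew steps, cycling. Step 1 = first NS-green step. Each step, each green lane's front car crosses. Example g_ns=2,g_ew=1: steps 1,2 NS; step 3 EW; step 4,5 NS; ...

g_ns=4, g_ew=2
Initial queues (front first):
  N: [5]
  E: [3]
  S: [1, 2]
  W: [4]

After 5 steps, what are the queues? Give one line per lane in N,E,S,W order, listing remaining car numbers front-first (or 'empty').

Step 1 [NS]: N:car5-GO,E:wait,S:car1-GO,W:wait | queues: N=0 E=1 S=1 W=1
Step 2 [NS]: N:empty,E:wait,S:car2-GO,W:wait | queues: N=0 E=1 S=0 W=1
Step 3 [NS]: N:empty,E:wait,S:empty,W:wait | queues: N=0 E=1 S=0 W=1
Step 4 [NS]: N:empty,E:wait,S:empty,W:wait | queues: N=0 E=1 S=0 W=1
Step 5 [EW]: N:wait,E:car3-GO,S:wait,W:car4-GO | queues: N=0 E=0 S=0 W=0

N: empty
E: empty
S: empty
W: empty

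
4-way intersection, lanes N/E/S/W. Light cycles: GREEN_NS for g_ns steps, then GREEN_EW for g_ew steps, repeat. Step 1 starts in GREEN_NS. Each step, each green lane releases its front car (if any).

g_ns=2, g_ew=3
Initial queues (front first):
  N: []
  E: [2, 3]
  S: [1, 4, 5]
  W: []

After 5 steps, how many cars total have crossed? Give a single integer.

Answer: 4

Derivation:
Step 1 [NS]: N:empty,E:wait,S:car1-GO,W:wait | queues: N=0 E=2 S=2 W=0
Step 2 [NS]: N:empty,E:wait,S:car4-GO,W:wait | queues: N=0 E=2 S=1 W=0
Step 3 [EW]: N:wait,E:car2-GO,S:wait,W:empty | queues: N=0 E=1 S=1 W=0
Step 4 [EW]: N:wait,E:car3-GO,S:wait,W:empty | queues: N=0 E=0 S=1 W=0
Step 5 [EW]: N:wait,E:empty,S:wait,W:empty | queues: N=0 E=0 S=1 W=0
Cars crossed by step 5: 4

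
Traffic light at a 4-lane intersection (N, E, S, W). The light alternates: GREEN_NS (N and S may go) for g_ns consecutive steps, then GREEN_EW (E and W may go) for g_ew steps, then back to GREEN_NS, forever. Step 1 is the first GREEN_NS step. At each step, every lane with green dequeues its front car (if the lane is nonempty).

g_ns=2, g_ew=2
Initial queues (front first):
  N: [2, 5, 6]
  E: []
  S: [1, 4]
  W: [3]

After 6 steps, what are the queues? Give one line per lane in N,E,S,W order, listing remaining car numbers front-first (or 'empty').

Step 1 [NS]: N:car2-GO,E:wait,S:car1-GO,W:wait | queues: N=2 E=0 S=1 W=1
Step 2 [NS]: N:car5-GO,E:wait,S:car4-GO,W:wait | queues: N=1 E=0 S=0 W=1
Step 3 [EW]: N:wait,E:empty,S:wait,W:car3-GO | queues: N=1 E=0 S=0 W=0
Step 4 [EW]: N:wait,E:empty,S:wait,W:empty | queues: N=1 E=0 S=0 W=0
Step 5 [NS]: N:car6-GO,E:wait,S:empty,W:wait | queues: N=0 E=0 S=0 W=0

N: empty
E: empty
S: empty
W: empty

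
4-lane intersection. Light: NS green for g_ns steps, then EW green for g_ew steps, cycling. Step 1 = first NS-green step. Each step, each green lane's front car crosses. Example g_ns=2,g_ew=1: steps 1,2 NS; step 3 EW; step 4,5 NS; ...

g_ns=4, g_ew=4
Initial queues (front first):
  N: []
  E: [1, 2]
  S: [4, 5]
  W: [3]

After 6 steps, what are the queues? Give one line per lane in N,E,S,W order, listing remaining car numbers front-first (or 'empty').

Step 1 [NS]: N:empty,E:wait,S:car4-GO,W:wait | queues: N=0 E=2 S=1 W=1
Step 2 [NS]: N:empty,E:wait,S:car5-GO,W:wait | queues: N=0 E=2 S=0 W=1
Step 3 [NS]: N:empty,E:wait,S:empty,W:wait | queues: N=0 E=2 S=0 W=1
Step 4 [NS]: N:empty,E:wait,S:empty,W:wait | queues: N=0 E=2 S=0 W=1
Step 5 [EW]: N:wait,E:car1-GO,S:wait,W:car3-GO | queues: N=0 E=1 S=0 W=0
Step 6 [EW]: N:wait,E:car2-GO,S:wait,W:empty | queues: N=0 E=0 S=0 W=0

N: empty
E: empty
S: empty
W: empty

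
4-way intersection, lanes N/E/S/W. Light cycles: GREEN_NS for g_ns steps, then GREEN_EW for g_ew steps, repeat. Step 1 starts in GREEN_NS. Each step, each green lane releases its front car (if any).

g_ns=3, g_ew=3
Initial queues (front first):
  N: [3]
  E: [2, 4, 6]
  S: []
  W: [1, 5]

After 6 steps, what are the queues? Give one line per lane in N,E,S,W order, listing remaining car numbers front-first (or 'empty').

Step 1 [NS]: N:car3-GO,E:wait,S:empty,W:wait | queues: N=0 E=3 S=0 W=2
Step 2 [NS]: N:empty,E:wait,S:empty,W:wait | queues: N=0 E=3 S=0 W=2
Step 3 [NS]: N:empty,E:wait,S:empty,W:wait | queues: N=0 E=3 S=0 W=2
Step 4 [EW]: N:wait,E:car2-GO,S:wait,W:car1-GO | queues: N=0 E=2 S=0 W=1
Step 5 [EW]: N:wait,E:car4-GO,S:wait,W:car5-GO | queues: N=0 E=1 S=0 W=0
Step 6 [EW]: N:wait,E:car6-GO,S:wait,W:empty | queues: N=0 E=0 S=0 W=0

N: empty
E: empty
S: empty
W: empty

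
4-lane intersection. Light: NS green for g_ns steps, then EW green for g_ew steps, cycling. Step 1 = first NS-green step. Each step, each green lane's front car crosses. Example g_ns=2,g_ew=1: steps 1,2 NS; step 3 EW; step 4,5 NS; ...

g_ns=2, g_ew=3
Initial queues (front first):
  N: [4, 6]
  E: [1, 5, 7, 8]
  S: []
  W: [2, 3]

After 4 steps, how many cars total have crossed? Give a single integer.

Answer: 6

Derivation:
Step 1 [NS]: N:car4-GO,E:wait,S:empty,W:wait | queues: N=1 E=4 S=0 W=2
Step 2 [NS]: N:car6-GO,E:wait,S:empty,W:wait | queues: N=0 E=4 S=0 W=2
Step 3 [EW]: N:wait,E:car1-GO,S:wait,W:car2-GO | queues: N=0 E=3 S=0 W=1
Step 4 [EW]: N:wait,E:car5-GO,S:wait,W:car3-GO | queues: N=0 E=2 S=0 W=0
Cars crossed by step 4: 6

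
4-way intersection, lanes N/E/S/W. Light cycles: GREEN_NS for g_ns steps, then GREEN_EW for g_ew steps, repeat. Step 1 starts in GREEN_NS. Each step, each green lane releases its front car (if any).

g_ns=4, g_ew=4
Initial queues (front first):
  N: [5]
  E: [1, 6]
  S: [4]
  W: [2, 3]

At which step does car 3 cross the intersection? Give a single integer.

Step 1 [NS]: N:car5-GO,E:wait,S:car4-GO,W:wait | queues: N=0 E=2 S=0 W=2
Step 2 [NS]: N:empty,E:wait,S:empty,W:wait | queues: N=0 E=2 S=0 W=2
Step 3 [NS]: N:empty,E:wait,S:empty,W:wait | queues: N=0 E=2 S=0 W=2
Step 4 [NS]: N:empty,E:wait,S:empty,W:wait | queues: N=0 E=2 S=0 W=2
Step 5 [EW]: N:wait,E:car1-GO,S:wait,W:car2-GO | queues: N=0 E=1 S=0 W=1
Step 6 [EW]: N:wait,E:car6-GO,S:wait,W:car3-GO | queues: N=0 E=0 S=0 W=0
Car 3 crosses at step 6

6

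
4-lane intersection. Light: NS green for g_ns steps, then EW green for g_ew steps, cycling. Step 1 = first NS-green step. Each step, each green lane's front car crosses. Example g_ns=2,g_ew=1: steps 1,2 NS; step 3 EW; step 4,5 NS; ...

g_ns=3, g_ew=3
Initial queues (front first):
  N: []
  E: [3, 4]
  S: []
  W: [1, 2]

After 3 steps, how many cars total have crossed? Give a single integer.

Answer: 0

Derivation:
Step 1 [NS]: N:empty,E:wait,S:empty,W:wait | queues: N=0 E=2 S=0 W=2
Step 2 [NS]: N:empty,E:wait,S:empty,W:wait | queues: N=0 E=2 S=0 W=2
Step 3 [NS]: N:empty,E:wait,S:empty,W:wait | queues: N=0 E=2 S=0 W=2
Cars crossed by step 3: 0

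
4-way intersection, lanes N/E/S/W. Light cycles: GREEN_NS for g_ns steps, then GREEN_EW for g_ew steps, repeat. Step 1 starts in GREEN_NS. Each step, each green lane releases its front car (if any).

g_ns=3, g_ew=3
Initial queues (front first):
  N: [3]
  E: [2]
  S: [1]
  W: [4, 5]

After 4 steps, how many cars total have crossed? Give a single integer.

Answer: 4

Derivation:
Step 1 [NS]: N:car3-GO,E:wait,S:car1-GO,W:wait | queues: N=0 E=1 S=0 W=2
Step 2 [NS]: N:empty,E:wait,S:empty,W:wait | queues: N=0 E=1 S=0 W=2
Step 3 [NS]: N:empty,E:wait,S:empty,W:wait | queues: N=0 E=1 S=0 W=2
Step 4 [EW]: N:wait,E:car2-GO,S:wait,W:car4-GO | queues: N=0 E=0 S=0 W=1
Cars crossed by step 4: 4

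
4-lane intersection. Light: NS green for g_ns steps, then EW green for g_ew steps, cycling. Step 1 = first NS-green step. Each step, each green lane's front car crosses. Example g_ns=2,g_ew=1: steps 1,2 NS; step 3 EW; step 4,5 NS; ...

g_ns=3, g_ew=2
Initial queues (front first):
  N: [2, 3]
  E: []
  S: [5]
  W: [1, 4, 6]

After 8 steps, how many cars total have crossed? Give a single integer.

Step 1 [NS]: N:car2-GO,E:wait,S:car5-GO,W:wait | queues: N=1 E=0 S=0 W=3
Step 2 [NS]: N:car3-GO,E:wait,S:empty,W:wait | queues: N=0 E=0 S=0 W=3
Step 3 [NS]: N:empty,E:wait,S:empty,W:wait | queues: N=0 E=0 S=0 W=3
Step 4 [EW]: N:wait,E:empty,S:wait,W:car1-GO | queues: N=0 E=0 S=0 W=2
Step 5 [EW]: N:wait,E:empty,S:wait,W:car4-GO | queues: N=0 E=0 S=0 W=1
Step 6 [NS]: N:empty,E:wait,S:empty,W:wait | queues: N=0 E=0 S=0 W=1
Step 7 [NS]: N:empty,E:wait,S:empty,W:wait | queues: N=0 E=0 S=0 W=1
Step 8 [NS]: N:empty,E:wait,S:empty,W:wait | queues: N=0 E=0 S=0 W=1
Cars crossed by step 8: 5

Answer: 5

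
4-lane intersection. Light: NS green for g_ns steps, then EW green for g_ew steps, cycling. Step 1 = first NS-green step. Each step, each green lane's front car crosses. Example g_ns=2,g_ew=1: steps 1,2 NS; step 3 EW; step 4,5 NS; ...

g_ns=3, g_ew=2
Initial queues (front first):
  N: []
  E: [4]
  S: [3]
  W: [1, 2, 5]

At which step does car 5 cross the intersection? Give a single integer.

Step 1 [NS]: N:empty,E:wait,S:car3-GO,W:wait | queues: N=0 E=1 S=0 W=3
Step 2 [NS]: N:empty,E:wait,S:empty,W:wait | queues: N=0 E=1 S=0 W=3
Step 3 [NS]: N:empty,E:wait,S:empty,W:wait | queues: N=0 E=1 S=0 W=3
Step 4 [EW]: N:wait,E:car4-GO,S:wait,W:car1-GO | queues: N=0 E=0 S=0 W=2
Step 5 [EW]: N:wait,E:empty,S:wait,W:car2-GO | queues: N=0 E=0 S=0 W=1
Step 6 [NS]: N:empty,E:wait,S:empty,W:wait | queues: N=0 E=0 S=0 W=1
Step 7 [NS]: N:empty,E:wait,S:empty,W:wait | queues: N=0 E=0 S=0 W=1
Step 8 [NS]: N:empty,E:wait,S:empty,W:wait | queues: N=0 E=0 S=0 W=1
Step 9 [EW]: N:wait,E:empty,S:wait,W:car5-GO | queues: N=0 E=0 S=0 W=0
Car 5 crosses at step 9

9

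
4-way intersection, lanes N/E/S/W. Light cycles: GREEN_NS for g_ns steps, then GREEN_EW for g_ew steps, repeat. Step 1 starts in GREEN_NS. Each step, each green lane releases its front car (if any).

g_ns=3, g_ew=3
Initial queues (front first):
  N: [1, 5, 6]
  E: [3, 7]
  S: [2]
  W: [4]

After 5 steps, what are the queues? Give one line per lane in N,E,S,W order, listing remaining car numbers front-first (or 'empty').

Step 1 [NS]: N:car1-GO,E:wait,S:car2-GO,W:wait | queues: N=2 E=2 S=0 W=1
Step 2 [NS]: N:car5-GO,E:wait,S:empty,W:wait | queues: N=1 E=2 S=0 W=1
Step 3 [NS]: N:car6-GO,E:wait,S:empty,W:wait | queues: N=0 E=2 S=0 W=1
Step 4 [EW]: N:wait,E:car3-GO,S:wait,W:car4-GO | queues: N=0 E=1 S=0 W=0
Step 5 [EW]: N:wait,E:car7-GO,S:wait,W:empty | queues: N=0 E=0 S=0 W=0

N: empty
E: empty
S: empty
W: empty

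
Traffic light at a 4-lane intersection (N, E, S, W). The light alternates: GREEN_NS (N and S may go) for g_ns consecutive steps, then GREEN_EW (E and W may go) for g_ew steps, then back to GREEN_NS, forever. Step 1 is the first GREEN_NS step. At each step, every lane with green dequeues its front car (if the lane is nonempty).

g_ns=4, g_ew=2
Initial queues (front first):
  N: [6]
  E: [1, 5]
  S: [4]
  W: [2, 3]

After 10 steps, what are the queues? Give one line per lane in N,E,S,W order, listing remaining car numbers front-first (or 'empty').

Step 1 [NS]: N:car6-GO,E:wait,S:car4-GO,W:wait | queues: N=0 E=2 S=0 W=2
Step 2 [NS]: N:empty,E:wait,S:empty,W:wait | queues: N=0 E=2 S=0 W=2
Step 3 [NS]: N:empty,E:wait,S:empty,W:wait | queues: N=0 E=2 S=0 W=2
Step 4 [NS]: N:empty,E:wait,S:empty,W:wait | queues: N=0 E=2 S=0 W=2
Step 5 [EW]: N:wait,E:car1-GO,S:wait,W:car2-GO | queues: N=0 E=1 S=0 W=1
Step 6 [EW]: N:wait,E:car5-GO,S:wait,W:car3-GO | queues: N=0 E=0 S=0 W=0

N: empty
E: empty
S: empty
W: empty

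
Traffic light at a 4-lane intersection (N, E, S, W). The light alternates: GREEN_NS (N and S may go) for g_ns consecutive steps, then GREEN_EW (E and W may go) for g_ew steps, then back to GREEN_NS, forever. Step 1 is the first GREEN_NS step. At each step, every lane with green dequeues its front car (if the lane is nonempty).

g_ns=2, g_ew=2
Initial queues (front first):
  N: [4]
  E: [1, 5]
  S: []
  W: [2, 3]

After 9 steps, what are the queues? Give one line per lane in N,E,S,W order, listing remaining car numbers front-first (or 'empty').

Step 1 [NS]: N:car4-GO,E:wait,S:empty,W:wait | queues: N=0 E=2 S=0 W=2
Step 2 [NS]: N:empty,E:wait,S:empty,W:wait | queues: N=0 E=2 S=0 W=2
Step 3 [EW]: N:wait,E:car1-GO,S:wait,W:car2-GO | queues: N=0 E=1 S=0 W=1
Step 4 [EW]: N:wait,E:car5-GO,S:wait,W:car3-GO | queues: N=0 E=0 S=0 W=0

N: empty
E: empty
S: empty
W: empty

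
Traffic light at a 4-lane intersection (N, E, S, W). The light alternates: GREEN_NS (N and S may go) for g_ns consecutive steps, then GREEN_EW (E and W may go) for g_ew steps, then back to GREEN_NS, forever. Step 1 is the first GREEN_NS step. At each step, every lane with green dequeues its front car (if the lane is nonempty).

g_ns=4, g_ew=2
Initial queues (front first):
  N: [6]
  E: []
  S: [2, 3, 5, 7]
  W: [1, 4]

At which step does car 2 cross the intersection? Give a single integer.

Step 1 [NS]: N:car6-GO,E:wait,S:car2-GO,W:wait | queues: N=0 E=0 S=3 W=2
Step 2 [NS]: N:empty,E:wait,S:car3-GO,W:wait | queues: N=0 E=0 S=2 W=2
Step 3 [NS]: N:empty,E:wait,S:car5-GO,W:wait | queues: N=0 E=0 S=1 W=2
Step 4 [NS]: N:empty,E:wait,S:car7-GO,W:wait | queues: N=0 E=0 S=0 W=2
Step 5 [EW]: N:wait,E:empty,S:wait,W:car1-GO | queues: N=0 E=0 S=0 W=1
Step 6 [EW]: N:wait,E:empty,S:wait,W:car4-GO | queues: N=0 E=0 S=0 W=0
Car 2 crosses at step 1

1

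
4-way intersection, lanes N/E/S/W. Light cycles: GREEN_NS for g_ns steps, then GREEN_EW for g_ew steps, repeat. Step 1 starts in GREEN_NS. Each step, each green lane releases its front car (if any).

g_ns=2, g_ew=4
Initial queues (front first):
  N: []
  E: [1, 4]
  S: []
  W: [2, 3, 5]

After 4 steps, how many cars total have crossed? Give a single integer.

Answer: 4

Derivation:
Step 1 [NS]: N:empty,E:wait,S:empty,W:wait | queues: N=0 E=2 S=0 W=3
Step 2 [NS]: N:empty,E:wait,S:empty,W:wait | queues: N=0 E=2 S=0 W=3
Step 3 [EW]: N:wait,E:car1-GO,S:wait,W:car2-GO | queues: N=0 E=1 S=0 W=2
Step 4 [EW]: N:wait,E:car4-GO,S:wait,W:car3-GO | queues: N=0 E=0 S=0 W=1
Cars crossed by step 4: 4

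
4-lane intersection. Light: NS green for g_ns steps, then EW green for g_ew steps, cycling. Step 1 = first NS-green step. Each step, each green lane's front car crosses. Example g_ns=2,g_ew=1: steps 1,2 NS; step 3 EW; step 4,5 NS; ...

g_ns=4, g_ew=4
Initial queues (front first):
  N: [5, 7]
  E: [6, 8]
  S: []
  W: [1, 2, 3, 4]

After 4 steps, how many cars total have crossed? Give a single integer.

Answer: 2

Derivation:
Step 1 [NS]: N:car5-GO,E:wait,S:empty,W:wait | queues: N=1 E=2 S=0 W=4
Step 2 [NS]: N:car7-GO,E:wait,S:empty,W:wait | queues: N=0 E=2 S=0 W=4
Step 3 [NS]: N:empty,E:wait,S:empty,W:wait | queues: N=0 E=2 S=0 W=4
Step 4 [NS]: N:empty,E:wait,S:empty,W:wait | queues: N=0 E=2 S=0 W=4
Cars crossed by step 4: 2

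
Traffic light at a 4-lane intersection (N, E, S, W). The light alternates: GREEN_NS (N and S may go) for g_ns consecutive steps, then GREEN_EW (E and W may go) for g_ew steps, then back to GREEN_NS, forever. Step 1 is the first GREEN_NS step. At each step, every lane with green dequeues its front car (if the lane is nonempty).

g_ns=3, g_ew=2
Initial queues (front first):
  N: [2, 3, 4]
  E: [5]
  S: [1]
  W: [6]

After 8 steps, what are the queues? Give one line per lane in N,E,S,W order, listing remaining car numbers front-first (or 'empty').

Step 1 [NS]: N:car2-GO,E:wait,S:car1-GO,W:wait | queues: N=2 E=1 S=0 W=1
Step 2 [NS]: N:car3-GO,E:wait,S:empty,W:wait | queues: N=1 E=1 S=0 W=1
Step 3 [NS]: N:car4-GO,E:wait,S:empty,W:wait | queues: N=0 E=1 S=0 W=1
Step 4 [EW]: N:wait,E:car5-GO,S:wait,W:car6-GO | queues: N=0 E=0 S=0 W=0

N: empty
E: empty
S: empty
W: empty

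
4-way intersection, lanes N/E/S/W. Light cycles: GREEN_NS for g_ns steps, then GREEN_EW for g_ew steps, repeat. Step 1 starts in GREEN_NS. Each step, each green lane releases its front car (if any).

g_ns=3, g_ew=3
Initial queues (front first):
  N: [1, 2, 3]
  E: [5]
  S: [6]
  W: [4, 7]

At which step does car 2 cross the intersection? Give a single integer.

Step 1 [NS]: N:car1-GO,E:wait,S:car6-GO,W:wait | queues: N=2 E=1 S=0 W=2
Step 2 [NS]: N:car2-GO,E:wait,S:empty,W:wait | queues: N=1 E=1 S=0 W=2
Step 3 [NS]: N:car3-GO,E:wait,S:empty,W:wait | queues: N=0 E=1 S=0 W=2
Step 4 [EW]: N:wait,E:car5-GO,S:wait,W:car4-GO | queues: N=0 E=0 S=0 W=1
Step 5 [EW]: N:wait,E:empty,S:wait,W:car7-GO | queues: N=0 E=0 S=0 W=0
Car 2 crosses at step 2

2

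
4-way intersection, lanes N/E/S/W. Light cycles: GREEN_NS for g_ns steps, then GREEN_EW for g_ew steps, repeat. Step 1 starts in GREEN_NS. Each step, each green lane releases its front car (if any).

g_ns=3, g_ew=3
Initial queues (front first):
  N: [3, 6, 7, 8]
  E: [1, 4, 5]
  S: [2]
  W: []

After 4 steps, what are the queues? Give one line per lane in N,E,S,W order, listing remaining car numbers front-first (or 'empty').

Step 1 [NS]: N:car3-GO,E:wait,S:car2-GO,W:wait | queues: N=3 E=3 S=0 W=0
Step 2 [NS]: N:car6-GO,E:wait,S:empty,W:wait | queues: N=2 E=3 S=0 W=0
Step 3 [NS]: N:car7-GO,E:wait,S:empty,W:wait | queues: N=1 E=3 S=0 W=0
Step 4 [EW]: N:wait,E:car1-GO,S:wait,W:empty | queues: N=1 E=2 S=0 W=0

N: 8
E: 4 5
S: empty
W: empty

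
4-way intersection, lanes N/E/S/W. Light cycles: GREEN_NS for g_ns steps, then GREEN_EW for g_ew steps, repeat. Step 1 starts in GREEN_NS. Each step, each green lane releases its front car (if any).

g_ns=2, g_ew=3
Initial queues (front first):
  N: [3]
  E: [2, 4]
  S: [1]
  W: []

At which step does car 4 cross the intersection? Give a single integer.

Step 1 [NS]: N:car3-GO,E:wait,S:car1-GO,W:wait | queues: N=0 E=2 S=0 W=0
Step 2 [NS]: N:empty,E:wait,S:empty,W:wait | queues: N=0 E=2 S=0 W=0
Step 3 [EW]: N:wait,E:car2-GO,S:wait,W:empty | queues: N=0 E=1 S=0 W=0
Step 4 [EW]: N:wait,E:car4-GO,S:wait,W:empty | queues: N=0 E=0 S=0 W=0
Car 4 crosses at step 4

4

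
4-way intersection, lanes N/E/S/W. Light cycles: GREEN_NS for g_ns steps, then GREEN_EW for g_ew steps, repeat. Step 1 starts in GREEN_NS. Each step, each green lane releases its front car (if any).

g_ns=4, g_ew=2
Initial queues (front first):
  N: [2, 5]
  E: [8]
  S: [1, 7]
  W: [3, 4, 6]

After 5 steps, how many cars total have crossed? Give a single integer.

Answer: 6

Derivation:
Step 1 [NS]: N:car2-GO,E:wait,S:car1-GO,W:wait | queues: N=1 E=1 S=1 W=3
Step 2 [NS]: N:car5-GO,E:wait,S:car7-GO,W:wait | queues: N=0 E=1 S=0 W=3
Step 3 [NS]: N:empty,E:wait,S:empty,W:wait | queues: N=0 E=1 S=0 W=3
Step 4 [NS]: N:empty,E:wait,S:empty,W:wait | queues: N=0 E=1 S=0 W=3
Step 5 [EW]: N:wait,E:car8-GO,S:wait,W:car3-GO | queues: N=0 E=0 S=0 W=2
Cars crossed by step 5: 6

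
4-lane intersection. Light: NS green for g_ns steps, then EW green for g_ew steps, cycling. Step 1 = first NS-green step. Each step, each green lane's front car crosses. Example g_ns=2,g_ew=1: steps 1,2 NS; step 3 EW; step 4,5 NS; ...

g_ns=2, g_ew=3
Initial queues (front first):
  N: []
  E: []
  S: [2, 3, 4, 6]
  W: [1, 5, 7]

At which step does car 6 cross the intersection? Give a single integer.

Step 1 [NS]: N:empty,E:wait,S:car2-GO,W:wait | queues: N=0 E=0 S=3 W=3
Step 2 [NS]: N:empty,E:wait,S:car3-GO,W:wait | queues: N=0 E=0 S=2 W=3
Step 3 [EW]: N:wait,E:empty,S:wait,W:car1-GO | queues: N=0 E=0 S=2 W=2
Step 4 [EW]: N:wait,E:empty,S:wait,W:car5-GO | queues: N=0 E=0 S=2 W=1
Step 5 [EW]: N:wait,E:empty,S:wait,W:car7-GO | queues: N=0 E=0 S=2 W=0
Step 6 [NS]: N:empty,E:wait,S:car4-GO,W:wait | queues: N=0 E=0 S=1 W=0
Step 7 [NS]: N:empty,E:wait,S:car6-GO,W:wait | queues: N=0 E=0 S=0 W=0
Car 6 crosses at step 7

7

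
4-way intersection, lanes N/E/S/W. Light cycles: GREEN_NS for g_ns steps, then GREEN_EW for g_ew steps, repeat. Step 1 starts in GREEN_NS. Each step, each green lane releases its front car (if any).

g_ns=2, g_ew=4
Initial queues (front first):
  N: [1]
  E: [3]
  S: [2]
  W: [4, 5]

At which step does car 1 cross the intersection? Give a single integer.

Step 1 [NS]: N:car1-GO,E:wait,S:car2-GO,W:wait | queues: N=0 E=1 S=0 W=2
Step 2 [NS]: N:empty,E:wait,S:empty,W:wait | queues: N=0 E=1 S=0 W=2
Step 3 [EW]: N:wait,E:car3-GO,S:wait,W:car4-GO | queues: N=0 E=0 S=0 W=1
Step 4 [EW]: N:wait,E:empty,S:wait,W:car5-GO | queues: N=0 E=0 S=0 W=0
Car 1 crosses at step 1

1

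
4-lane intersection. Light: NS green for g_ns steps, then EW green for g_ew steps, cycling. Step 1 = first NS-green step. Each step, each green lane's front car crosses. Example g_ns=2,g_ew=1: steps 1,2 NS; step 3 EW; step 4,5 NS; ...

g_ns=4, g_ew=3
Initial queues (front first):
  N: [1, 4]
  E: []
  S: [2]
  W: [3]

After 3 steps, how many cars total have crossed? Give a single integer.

Answer: 3

Derivation:
Step 1 [NS]: N:car1-GO,E:wait,S:car2-GO,W:wait | queues: N=1 E=0 S=0 W=1
Step 2 [NS]: N:car4-GO,E:wait,S:empty,W:wait | queues: N=0 E=0 S=0 W=1
Step 3 [NS]: N:empty,E:wait,S:empty,W:wait | queues: N=0 E=0 S=0 W=1
Cars crossed by step 3: 3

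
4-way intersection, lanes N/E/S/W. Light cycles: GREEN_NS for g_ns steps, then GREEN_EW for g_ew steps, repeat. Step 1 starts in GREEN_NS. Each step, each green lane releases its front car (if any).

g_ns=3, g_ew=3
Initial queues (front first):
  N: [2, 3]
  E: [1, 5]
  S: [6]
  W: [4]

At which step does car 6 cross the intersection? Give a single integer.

Step 1 [NS]: N:car2-GO,E:wait,S:car6-GO,W:wait | queues: N=1 E=2 S=0 W=1
Step 2 [NS]: N:car3-GO,E:wait,S:empty,W:wait | queues: N=0 E=2 S=0 W=1
Step 3 [NS]: N:empty,E:wait,S:empty,W:wait | queues: N=0 E=2 S=0 W=1
Step 4 [EW]: N:wait,E:car1-GO,S:wait,W:car4-GO | queues: N=0 E=1 S=0 W=0
Step 5 [EW]: N:wait,E:car5-GO,S:wait,W:empty | queues: N=0 E=0 S=0 W=0
Car 6 crosses at step 1

1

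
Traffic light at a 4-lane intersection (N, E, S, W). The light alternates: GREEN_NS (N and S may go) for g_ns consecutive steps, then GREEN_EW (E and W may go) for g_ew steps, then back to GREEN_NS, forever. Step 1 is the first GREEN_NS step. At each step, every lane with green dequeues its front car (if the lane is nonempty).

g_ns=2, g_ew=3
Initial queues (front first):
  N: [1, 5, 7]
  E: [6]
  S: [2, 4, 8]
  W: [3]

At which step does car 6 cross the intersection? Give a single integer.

Step 1 [NS]: N:car1-GO,E:wait,S:car2-GO,W:wait | queues: N=2 E=1 S=2 W=1
Step 2 [NS]: N:car5-GO,E:wait,S:car4-GO,W:wait | queues: N=1 E=1 S=1 W=1
Step 3 [EW]: N:wait,E:car6-GO,S:wait,W:car3-GO | queues: N=1 E=0 S=1 W=0
Step 4 [EW]: N:wait,E:empty,S:wait,W:empty | queues: N=1 E=0 S=1 W=0
Step 5 [EW]: N:wait,E:empty,S:wait,W:empty | queues: N=1 E=0 S=1 W=0
Step 6 [NS]: N:car7-GO,E:wait,S:car8-GO,W:wait | queues: N=0 E=0 S=0 W=0
Car 6 crosses at step 3

3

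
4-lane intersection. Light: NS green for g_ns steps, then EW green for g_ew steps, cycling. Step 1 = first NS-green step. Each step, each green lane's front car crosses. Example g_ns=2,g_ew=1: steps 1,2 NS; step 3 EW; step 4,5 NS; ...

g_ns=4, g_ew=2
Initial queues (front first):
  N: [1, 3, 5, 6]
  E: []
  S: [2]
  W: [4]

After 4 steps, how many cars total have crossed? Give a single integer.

Answer: 5

Derivation:
Step 1 [NS]: N:car1-GO,E:wait,S:car2-GO,W:wait | queues: N=3 E=0 S=0 W=1
Step 2 [NS]: N:car3-GO,E:wait,S:empty,W:wait | queues: N=2 E=0 S=0 W=1
Step 3 [NS]: N:car5-GO,E:wait,S:empty,W:wait | queues: N=1 E=0 S=0 W=1
Step 4 [NS]: N:car6-GO,E:wait,S:empty,W:wait | queues: N=0 E=0 S=0 W=1
Cars crossed by step 4: 5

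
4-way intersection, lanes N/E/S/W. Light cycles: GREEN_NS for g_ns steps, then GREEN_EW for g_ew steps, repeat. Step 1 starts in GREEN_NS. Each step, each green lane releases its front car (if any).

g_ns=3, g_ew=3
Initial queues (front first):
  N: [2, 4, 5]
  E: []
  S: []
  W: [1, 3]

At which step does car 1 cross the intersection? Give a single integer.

Step 1 [NS]: N:car2-GO,E:wait,S:empty,W:wait | queues: N=2 E=0 S=0 W=2
Step 2 [NS]: N:car4-GO,E:wait,S:empty,W:wait | queues: N=1 E=0 S=0 W=2
Step 3 [NS]: N:car5-GO,E:wait,S:empty,W:wait | queues: N=0 E=0 S=0 W=2
Step 4 [EW]: N:wait,E:empty,S:wait,W:car1-GO | queues: N=0 E=0 S=0 W=1
Step 5 [EW]: N:wait,E:empty,S:wait,W:car3-GO | queues: N=0 E=0 S=0 W=0
Car 1 crosses at step 4

4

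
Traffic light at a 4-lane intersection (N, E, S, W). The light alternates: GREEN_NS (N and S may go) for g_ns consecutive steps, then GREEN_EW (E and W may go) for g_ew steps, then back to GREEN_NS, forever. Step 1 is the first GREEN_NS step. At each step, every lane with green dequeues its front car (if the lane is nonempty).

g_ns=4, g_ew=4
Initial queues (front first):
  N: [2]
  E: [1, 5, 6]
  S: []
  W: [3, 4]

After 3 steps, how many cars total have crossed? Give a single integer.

Answer: 1

Derivation:
Step 1 [NS]: N:car2-GO,E:wait,S:empty,W:wait | queues: N=0 E=3 S=0 W=2
Step 2 [NS]: N:empty,E:wait,S:empty,W:wait | queues: N=0 E=3 S=0 W=2
Step 3 [NS]: N:empty,E:wait,S:empty,W:wait | queues: N=0 E=3 S=0 W=2
Cars crossed by step 3: 1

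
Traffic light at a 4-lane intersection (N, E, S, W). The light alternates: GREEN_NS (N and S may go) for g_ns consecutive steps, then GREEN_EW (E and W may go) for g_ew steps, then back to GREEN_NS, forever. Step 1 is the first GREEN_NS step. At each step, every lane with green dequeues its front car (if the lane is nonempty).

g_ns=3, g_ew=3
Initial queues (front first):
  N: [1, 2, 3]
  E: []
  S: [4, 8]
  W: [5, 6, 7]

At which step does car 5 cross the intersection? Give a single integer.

Step 1 [NS]: N:car1-GO,E:wait,S:car4-GO,W:wait | queues: N=2 E=0 S=1 W=3
Step 2 [NS]: N:car2-GO,E:wait,S:car8-GO,W:wait | queues: N=1 E=0 S=0 W=3
Step 3 [NS]: N:car3-GO,E:wait,S:empty,W:wait | queues: N=0 E=0 S=0 W=3
Step 4 [EW]: N:wait,E:empty,S:wait,W:car5-GO | queues: N=0 E=0 S=0 W=2
Step 5 [EW]: N:wait,E:empty,S:wait,W:car6-GO | queues: N=0 E=0 S=0 W=1
Step 6 [EW]: N:wait,E:empty,S:wait,W:car7-GO | queues: N=0 E=0 S=0 W=0
Car 5 crosses at step 4

4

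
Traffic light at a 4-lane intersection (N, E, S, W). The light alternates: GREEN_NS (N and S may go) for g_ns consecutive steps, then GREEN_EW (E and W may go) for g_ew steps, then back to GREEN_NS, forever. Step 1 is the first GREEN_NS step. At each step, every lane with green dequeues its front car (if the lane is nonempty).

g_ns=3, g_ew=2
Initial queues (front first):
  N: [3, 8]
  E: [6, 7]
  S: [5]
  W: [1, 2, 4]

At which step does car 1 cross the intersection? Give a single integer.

Step 1 [NS]: N:car3-GO,E:wait,S:car5-GO,W:wait | queues: N=1 E=2 S=0 W=3
Step 2 [NS]: N:car8-GO,E:wait,S:empty,W:wait | queues: N=0 E=2 S=0 W=3
Step 3 [NS]: N:empty,E:wait,S:empty,W:wait | queues: N=0 E=2 S=0 W=3
Step 4 [EW]: N:wait,E:car6-GO,S:wait,W:car1-GO | queues: N=0 E=1 S=0 W=2
Step 5 [EW]: N:wait,E:car7-GO,S:wait,W:car2-GO | queues: N=0 E=0 S=0 W=1
Step 6 [NS]: N:empty,E:wait,S:empty,W:wait | queues: N=0 E=0 S=0 W=1
Step 7 [NS]: N:empty,E:wait,S:empty,W:wait | queues: N=0 E=0 S=0 W=1
Step 8 [NS]: N:empty,E:wait,S:empty,W:wait | queues: N=0 E=0 S=0 W=1
Step 9 [EW]: N:wait,E:empty,S:wait,W:car4-GO | queues: N=0 E=0 S=0 W=0
Car 1 crosses at step 4

4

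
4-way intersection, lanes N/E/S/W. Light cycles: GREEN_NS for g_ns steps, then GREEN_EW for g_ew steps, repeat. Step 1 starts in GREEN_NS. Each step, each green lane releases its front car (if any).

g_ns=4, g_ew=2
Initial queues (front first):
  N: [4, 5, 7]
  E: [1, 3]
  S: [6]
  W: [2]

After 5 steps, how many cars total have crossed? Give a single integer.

Step 1 [NS]: N:car4-GO,E:wait,S:car6-GO,W:wait | queues: N=2 E=2 S=0 W=1
Step 2 [NS]: N:car5-GO,E:wait,S:empty,W:wait | queues: N=1 E=2 S=0 W=1
Step 3 [NS]: N:car7-GO,E:wait,S:empty,W:wait | queues: N=0 E=2 S=0 W=1
Step 4 [NS]: N:empty,E:wait,S:empty,W:wait | queues: N=0 E=2 S=0 W=1
Step 5 [EW]: N:wait,E:car1-GO,S:wait,W:car2-GO | queues: N=0 E=1 S=0 W=0
Cars crossed by step 5: 6

Answer: 6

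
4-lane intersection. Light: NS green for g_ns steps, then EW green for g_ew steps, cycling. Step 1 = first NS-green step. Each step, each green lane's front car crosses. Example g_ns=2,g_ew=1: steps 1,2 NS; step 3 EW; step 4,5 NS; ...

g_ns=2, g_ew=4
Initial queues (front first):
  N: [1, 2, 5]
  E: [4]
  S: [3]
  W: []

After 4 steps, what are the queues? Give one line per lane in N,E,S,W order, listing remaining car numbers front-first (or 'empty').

Step 1 [NS]: N:car1-GO,E:wait,S:car3-GO,W:wait | queues: N=2 E=1 S=0 W=0
Step 2 [NS]: N:car2-GO,E:wait,S:empty,W:wait | queues: N=1 E=1 S=0 W=0
Step 3 [EW]: N:wait,E:car4-GO,S:wait,W:empty | queues: N=1 E=0 S=0 W=0
Step 4 [EW]: N:wait,E:empty,S:wait,W:empty | queues: N=1 E=0 S=0 W=0

N: 5
E: empty
S: empty
W: empty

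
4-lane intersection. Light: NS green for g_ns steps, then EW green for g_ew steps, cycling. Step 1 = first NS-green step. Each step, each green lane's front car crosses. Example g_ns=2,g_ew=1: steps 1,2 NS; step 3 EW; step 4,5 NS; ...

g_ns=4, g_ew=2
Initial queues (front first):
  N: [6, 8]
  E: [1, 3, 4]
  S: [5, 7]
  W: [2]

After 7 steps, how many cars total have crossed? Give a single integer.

Step 1 [NS]: N:car6-GO,E:wait,S:car5-GO,W:wait | queues: N=1 E=3 S=1 W=1
Step 2 [NS]: N:car8-GO,E:wait,S:car7-GO,W:wait | queues: N=0 E=3 S=0 W=1
Step 3 [NS]: N:empty,E:wait,S:empty,W:wait | queues: N=0 E=3 S=0 W=1
Step 4 [NS]: N:empty,E:wait,S:empty,W:wait | queues: N=0 E=3 S=0 W=1
Step 5 [EW]: N:wait,E:car1-GO,S:wait,W:car2-GO | queues: N=0 E=2 S=0 W=0
Step 6 [EW]: N:wait,E:car3-GO,S:wait,W:empty | queues: N=0 E=1 S=0 W=0
Step 7 [NS]: N:empty,E:wait,S:empty,W:wait | queues: N=0 E=1 S=0 W=0
Cars crossed by step 7: 7

Answer: 7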